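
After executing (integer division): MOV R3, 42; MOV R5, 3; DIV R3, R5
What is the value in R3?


Register state trace:
  MOV R3, 42  → R3 = 42
  MOV R5, 3  → R5 = 3
  DIV R3, R5  → R3 = 42 // 3 = 14
Final: R3 = 14

14


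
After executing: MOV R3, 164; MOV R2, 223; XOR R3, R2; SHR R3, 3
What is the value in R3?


Register state trace:
  MOV R3, 164  → R3 = 164 (0b10100100)
  MOV R2, 223  → R2 = 223 (0b11011111)
  XOR R3, R2  → R3 = 164 XOR 223 = 123 (0b01111011)
  SHR R3, 3  → R3 = 123 >> 3 = 15
Final: R3 = 15

15


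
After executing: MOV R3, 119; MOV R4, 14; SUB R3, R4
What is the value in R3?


Register state trace:
  MOV R3, 119  → R3 = 119
  MOV R4, 14  → R4 = 14
  SUB R3, R4  → R3 = 119 - 14 = 105
Final: R3 = 105

105


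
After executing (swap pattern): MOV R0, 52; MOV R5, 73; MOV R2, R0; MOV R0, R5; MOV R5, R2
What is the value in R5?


Register state trace (swap pattern):
  MOV R0, 52  → R0 = 52
  MOV R5, 73  → R5 = 73
  MOV R2, R0  → R2 = 52  (save R0)
  MOV R0, R5  → R0 = 73  (R0 gets R5's value)
  MOV R5, R2  → R5 = 52  (R5 gets saved value)
Final: R5 = 52

52


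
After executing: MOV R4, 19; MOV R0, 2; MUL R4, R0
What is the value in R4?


Register state trace:
  MOV R4, 19  → R4 = 19
  MOV R0, 2  → R0 = 2
  MUL R4, R0  → R4 = 19 * 2 = 38
Final: R4 = 38

38


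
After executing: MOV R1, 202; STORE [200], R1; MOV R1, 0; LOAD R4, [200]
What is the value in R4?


Register and memory trace:
  MOV R1, 202  → R1 = 202
  STORE [200], R1  → mem[200] = 202
  MOV R1, 0  → R1 = 0
  LOAD R4, [200]  → R4 = mem[200] = 202
Final: R4 = 202

202


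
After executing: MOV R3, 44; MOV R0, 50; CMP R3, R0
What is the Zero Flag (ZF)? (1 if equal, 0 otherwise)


Register state trace:
  MOV R3, 44  → R3 = 44
  MOV R0, 50  → R0 = 50
  CMP R3, R0  → computes 44 - 50 = -6
  Result is nonzero, so values are not equal
ZF = 0

0


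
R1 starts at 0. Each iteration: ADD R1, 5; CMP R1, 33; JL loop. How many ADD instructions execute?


Loop trace (R1 starts at 0, target 33, step 5):
  ADD #1: R1 = 0 + 5 = 5  → 5 < 33, loop
  ADD #2: R1 = 5 + 5 = 10  → 10 < 33, loop
  ADD #3: R1 = 10 + 5 = 15  → 15 < 33, loop
  ADD #4: R1 = 15 + 5 = 20  → 20 < 33, loop
  ADD #5: R1 = 20 + 5 = 25  → 25 < 33, loop
  ADD #6: R1 = 25 + 5 = 30  → 30 < 33, loop
  ADD #7: R1 = 30 + 5 = 35  → 35 >= 33, exit
Total ADD instructions: 7

7


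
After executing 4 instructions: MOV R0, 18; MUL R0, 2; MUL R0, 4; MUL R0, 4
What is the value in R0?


Register state trace:
  MOV R0, 18  → R0 = 18
  MUL R0, 2  → R0 = 18 * 2 = 36
  MUL R0, 4  → R0 = 36 * 4 = 144
  MUL R0, 4  → R0 = 144 * 4 = 576
Final: R0 = 576

576


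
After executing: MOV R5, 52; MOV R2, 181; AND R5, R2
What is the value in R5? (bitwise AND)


Register state trace:
  MOV R5, 52  → R5 = 52 (0b00110100)
  MOV R2, 181  → R2 = 181 (0b10110101)
  AND R5, R2  → R5 = 52 AND 181 = 52 (0b00110100)
Final: R5 = 52

52


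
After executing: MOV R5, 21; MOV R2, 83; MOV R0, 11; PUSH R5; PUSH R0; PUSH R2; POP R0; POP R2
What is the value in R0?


Stack trace (top is rightmost):
  MOV R5, 21  → R5 = 21
  MOV R2, 83  → R2 = 83
  MOV R0, 11  → R0 = 11
  PUSH R5  → stack: [21]
  PUSH R0  → stack: [21, 11]
  PUSH R2  → stack: [21, 11, 83]
  POP R0  → R0 = 83, stack: [21, 11]
  POP R2  → R2 = 11, stack: [21]
Final: R0 = 83

83


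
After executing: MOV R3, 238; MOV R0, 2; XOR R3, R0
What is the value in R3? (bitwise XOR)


Register state trace:
  MOV R3, 238  → R3 = 238 (0b11101110)
  MOV R0, 2  → R0 = 2 (0b00000010)
  XOR R3, R0  → R3 = 238 XOR 2 = 236 (0b11101100)
Final: R3 = 236

236


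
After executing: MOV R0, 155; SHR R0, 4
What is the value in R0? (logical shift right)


Register state trace:
  MOV R0, 155  → R0 = 155
  SHR R0, 4  → R0 = 155 >> 4 = 155 // 2^4 = 9
Final: R0 = 9

9


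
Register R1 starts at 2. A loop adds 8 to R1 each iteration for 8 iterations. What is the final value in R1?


Starting value: R1 = 2
  Iter 1: R1 = 2 + 8 = 10
  Iter 2: R1 = 10 + 8 = 18
  Iter 3: R1 = 18 + 8 = 26
  Iter 4: R1 = 26 + 8 = 34
  Iter 5: R1 = 34 + 8 = 42
  Iter 6: R1 = 42 + 8 = 50
  Iter 7: R1 = 50 + 8 = 58
  Iter 8: R1 = 58 + 8 = 66
Final: R1 = 66

66


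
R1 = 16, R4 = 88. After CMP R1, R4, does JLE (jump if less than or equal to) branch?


Trace:
  R1 = 16, R4 = 88
  CMP R1, R4  → compares 16 vs 88
  JLE checks: is 16 less than or equal to 88?
  16 < 88, so condition is true
Branch taken: Yes

Yes


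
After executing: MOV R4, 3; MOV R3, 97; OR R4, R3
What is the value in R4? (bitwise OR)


Register state trace:
  MOV R4, 3  → R4 = 3 (0b00000011)
  MOV R3, 97  → R3 = 97 (0b01100001)
  OR R4, R3   → R4 = 3 OR 97 = 99 (0b01100011)
Final: R4 = 99

99


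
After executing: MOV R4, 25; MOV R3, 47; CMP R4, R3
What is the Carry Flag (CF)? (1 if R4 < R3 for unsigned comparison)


Register state trace:
  MOV R4, 25  → R4 = 25
  MOV R3, 47  → R3 = 47
  CMP R4, R3  → unsigned 25 - 47: borrow occurs
  25 < 47, so CF = 1
CF = 1

1


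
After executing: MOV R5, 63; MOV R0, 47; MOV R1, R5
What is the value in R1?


Register state trace:
  MOV R5, 63  → R5 = 63
  MOV R0, 47  → R0 = 47
  MOV R1, R5  → R1 = 63
Final: R1 = 63

63


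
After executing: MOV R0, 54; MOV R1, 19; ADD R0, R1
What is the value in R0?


Register state trace:
  MOV R0, 54  → R0 = 54
  MOV R1, 19  → R1 = 19
  ADD R0, R1  → R0 = 54 + 19 = 73
Final: R0 = 73

73


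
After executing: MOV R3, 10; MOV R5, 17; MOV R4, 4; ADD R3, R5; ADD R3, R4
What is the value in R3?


Register state trace:
  MOV R3, 10  → R3 = 10
  MOV R5, 17  → R5 = 17
  MOV R4, 4  → R4 = 4
  ADD R3, R5  → R3 = 10 + 17 = 27
  ADD R3, R4  → R3 = 27 + 4 = 31
Final: R3 = 31

31


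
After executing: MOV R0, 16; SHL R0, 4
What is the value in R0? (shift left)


Register state trace:
  MOV R0, 16  → R0 = 16
  SHL R0, 4  → R0 = 16 << 4 = 16 * 2^4 = 256
Final: R0 = 256

256


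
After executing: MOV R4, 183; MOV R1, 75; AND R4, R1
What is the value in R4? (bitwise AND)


Register state trace:
  MOV R4, 183  → R4 = 183 (0b10110111)
  MOV R1, 75  → R1 = 75 (0b01001011)
  AND R4, R1  → R4 = 183 AND 75 = 3 (0b00000011)
Final: R4 = 3

3


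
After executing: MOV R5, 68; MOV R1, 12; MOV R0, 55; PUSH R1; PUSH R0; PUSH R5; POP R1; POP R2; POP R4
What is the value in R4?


Stack trace (top is rightmost):
  MOV R5, 68  → R5 = 68
  MOV R1, 12  → R1 = 12
  MOV R0, 55  → R0 = 55
  PUSH R1  → stack: [12]
  PUSH R0  → stack: [12, 55]
  PUSH R5  → stack: [12, 55, 68]
  POP R1  → R1 = 68, stack: [12, 55]
  POP R2  → R2 = 55, stack: [12]
  POP R4  → R4 = 12, stack: []
Final: R4 = 12

12


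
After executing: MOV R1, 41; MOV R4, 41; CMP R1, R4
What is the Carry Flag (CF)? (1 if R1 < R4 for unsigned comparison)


Register state trace:
  MOV R1, 41  → R1 = 41
  MOV R4, 41  → R4 = 41
  CMP R1, R4  → unsigned 41 - 41: no borrow
  41 >= 41, so CF = 0
CF = 0

0


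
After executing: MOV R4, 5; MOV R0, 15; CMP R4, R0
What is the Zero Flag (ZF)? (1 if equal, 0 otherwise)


Register state trace:
  MOV R4, 5  → R4 = 5
  MOV R0, 15  → R0 = 15
  CMP R4, R0  → computes 5 - 15 = -10
  Result is nonzero, so values are not equal
ZF = 0

0


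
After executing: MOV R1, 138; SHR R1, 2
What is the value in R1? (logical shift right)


Register state trace:
  MOV R1, 138  → R1 = 138
  SHR R1, 2  → R1 = 138 >> 2 = 138 // 2^2 = 34
Final: R1 = 34

34


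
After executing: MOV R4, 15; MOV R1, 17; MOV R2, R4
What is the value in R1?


Register state trace:
  MOV R4, 15  → R4 = 15
  MOV R1, 17  → R1 = 17
  MOV R2, R4  → R2 = 15
Final: R1 = 17

17


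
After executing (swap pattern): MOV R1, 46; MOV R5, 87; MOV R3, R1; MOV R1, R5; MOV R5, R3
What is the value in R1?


Register state trace (swap pattern):
  MOV R1, 46  → R1 = 46
  MOV R5, 87  → R5 = 87
  MOV R3, R1  → R3 = 46  (save R1)
  MOV R1, R5  → R1 = 87  (R1 gets R5's value)
  MOV R5, R3  → R5 = 46  (R5 gets saved value)
Final: R1 = 87

87


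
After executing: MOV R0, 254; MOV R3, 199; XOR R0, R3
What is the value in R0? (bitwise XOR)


Register state trace:
  MOV R0, 254  → R0 = 254 (0b11111110)
  MOV R3, 199  → R3 = 199 (0b11000111)
  XOR R0, R3  → R0 = 254 XOR 199 = 57 (0b00111001)
Final: R0 = 57

57


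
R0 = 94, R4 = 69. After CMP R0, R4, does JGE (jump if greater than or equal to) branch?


Trace:
  R0 = 94, R4 = 69
  CMP R0, R4  → compares 94 vs 69
  JGE checks: is 94 greater than or equal to 69?
  94 > 69, so condition is true
Branch taken: Yes

Yes


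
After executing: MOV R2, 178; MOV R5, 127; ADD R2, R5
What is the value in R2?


Register state trace:
  MOV R2, 178  → R2 = 178
  MOV R5, 127  → R5 = 127
  ADD R2, R5  → R2 = 178 + 127 = 305
Final: R2 = 305

305


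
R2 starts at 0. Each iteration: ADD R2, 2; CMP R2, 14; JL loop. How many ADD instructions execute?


Loop trace (R2 starts at 0, target 14, step 2):
  ADD #1: R2 = 0 + 2 = 2  → 2 < 14, loop
  ADD #2: R2 = 2 + 2 = 4  → 4 < 14, loop
  ADD #3: R2 = 4 + 2 = 6  → 6 < 14, loop
  ADD #4: R2 = 6 + 2 = 8  → 8 < 14, loop
  ADD #5: R2 = 8 + 2 = 10  → 10 < 14, loop
  ADD #6: R2 = 10 + 2 = 12  → 12 < 14, loop
  ADD #7: R2 = 12 + 2 = 14  → 14 >= 14, exit
Total ADD instructions: 7

7


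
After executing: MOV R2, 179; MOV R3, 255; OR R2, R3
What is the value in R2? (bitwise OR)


Register state trace:
  MOV R2, 179  → R2 = 179 (0b10110011)
  MOV R3, 255  → R3 = 255 (0b11111111)
  OR R2, R3   → R2 = 179 OR 255 = 255 (0b11111111)
Final: R2 = 255

255


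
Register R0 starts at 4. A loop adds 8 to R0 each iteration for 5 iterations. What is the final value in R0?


Starting value: R0 = 4
  Iter 1: R0 = 4 + 8 = 12
  Iter 2: R0 = 12 + 8 = 20
  Iter 3: R0 = 20 + 8 = 28
  Iter 4: R0 = 28 + 8 = 36
  Iter 5: R0 = 36 + 8 = 44
Final: R0 = 44

44


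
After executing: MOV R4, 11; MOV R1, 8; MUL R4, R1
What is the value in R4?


Register state trace:
  MOV R4, 11  → R4 = 11
  MOV R1, 8  → R1 = 8
  MUL R4, R1  → R4 = 11 * 8 = 88
Final: R4 = 88

88


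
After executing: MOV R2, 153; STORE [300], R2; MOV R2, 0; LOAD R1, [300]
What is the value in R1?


Register and memory trace:
  MOV R2, 153  → R2 = 153
  STORE [300], R2  → mem[300] = 153
  MOV R2, 0  → R2 = 0
  LOAD R1, [300]  → R1 = mem[300] = 153
Final: R1 = 153

153


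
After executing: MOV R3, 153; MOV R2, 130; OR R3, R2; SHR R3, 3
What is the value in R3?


Register state trace:
  MOV R3, 153  → R3 = 153 (0b10011001)
  MOV R2, 130  → R2 = 130 (0b10000010)
  OR R3, R2  → R3 = 153 OR 130 = 155 (0b10011011)
  SHR R3, 3  → R3 = 155 >> 3 = 19
Final: R3 = 19

19


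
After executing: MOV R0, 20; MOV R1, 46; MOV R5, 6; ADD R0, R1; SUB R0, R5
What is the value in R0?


Register state trace:
  MOV R0, 20  → R0 = 20
  MOV R1, 46  → R1 = 46
  MOV R5, 6  → R5 = 6
  ADD R0, R1  → R0 = 20 + 46 = 66
  SUB R0, R5  → R0 = 66 - 6 = 60
Final: R0 = 60

60


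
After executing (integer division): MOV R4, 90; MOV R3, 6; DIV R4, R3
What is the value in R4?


Register state trace:
  MOV R4, 90  → R4 = 90
  MOV R3, 6  → R3 = 6
  DIV R4, R3  → R4 = 90 // 6 = 15
Final: R4 = 15

15


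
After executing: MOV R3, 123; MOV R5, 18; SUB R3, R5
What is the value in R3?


Register state trace:
  MOV R3, 123  → R3 = 123
  MOV R5, 18  → R5 = 18
  SUB R3, R5  → R3 = 123 - 18 = 105
Final: R3 = 105

105


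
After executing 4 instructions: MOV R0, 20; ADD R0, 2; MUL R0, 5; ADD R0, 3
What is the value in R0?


Register state trace:
  MOV R0, 20  → R0 = 20
  ADD R0, 2  → R0 = 20 + 2 = 22
  MUL R0, 5  → R0 = 22 * 5 = 110
  ADD R0, 3  → R0 = 110 + 3 = 113
Final: R0 = 113

113


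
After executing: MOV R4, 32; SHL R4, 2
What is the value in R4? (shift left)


Register state trace:
  MOV R4, 32  → R4 = 32
  SHL R4, 2  → R4 = 32 << 2 = 32 * 2^2 = 128
Final: R4 = 128

128


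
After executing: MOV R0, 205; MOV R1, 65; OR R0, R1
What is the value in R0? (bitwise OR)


Register state trace:
  MOV R0, 205  → R0 = 205 (0b11001101)
  MOV R1, 65  → R1 = 65 (0b01000001)
  OR R0, R1   → R0 = 205 OR 65 = 205 (0b11001101)
Final: R0 = 205

205


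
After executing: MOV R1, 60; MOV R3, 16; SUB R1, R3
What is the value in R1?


Register state trace:
  MOV R1, 60  → R1 = 60
  MOV R3, 16  → R3 = 16
  SUB R1, R3  → R1 = 60 - 16 = 44
Final: R1 = 44

44


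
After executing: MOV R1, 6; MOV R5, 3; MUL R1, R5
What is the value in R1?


Register state trace:
  MOV R1, 6  → R1 = 6
  MOV R5, 3  → R5 = 3
  MUL R1, R5  → R1 = 6 * 3 = 18
Final: R1 = 18

18


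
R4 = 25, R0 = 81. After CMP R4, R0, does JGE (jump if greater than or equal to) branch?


Trace:
  R4 = 25, R0 = 81
  CMP R4, R0  → compares 25 vs 81
  JGE checks: is 25 greater than or equal to 81?
  25 < 81, so condition is false
Branch taken: No

No


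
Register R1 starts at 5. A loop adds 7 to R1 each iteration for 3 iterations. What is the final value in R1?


Starting value: R1 = 5
  Iter 1: R1 = 5 + 7 = 12
  Iter 2: R1 = 12 + 7 = 19
  Iter 3: R1 = 19 + 7 = 26
Final: R1 = 26

26


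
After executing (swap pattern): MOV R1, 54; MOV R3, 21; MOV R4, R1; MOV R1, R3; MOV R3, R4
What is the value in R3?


Register state trace (swap pattern):
  MOV R1, 54  → R1 = 54
  MOV R3, 21  → R3 = 21
  MOV R4, R1  → R4 = 54  (save R1)
  MOV R1, R3  → R1 = 21  (R1 gets R3's value)
  MOV R3, R4  → R3 = 54  (R3 gets saved value)
Final: R3 = 54

54


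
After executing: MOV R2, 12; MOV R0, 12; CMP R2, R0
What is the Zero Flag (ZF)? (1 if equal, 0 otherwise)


Register state trace:
  MOV R2, 12  → R2 = 12
  MOV R0, 12  → R0 = 12
  CMP R2, R0  → computes 12 - 12 = 0
  Result is zero, so values are equal
ZF = 1

1


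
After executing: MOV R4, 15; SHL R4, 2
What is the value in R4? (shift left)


Register state trace:
  MOV R4, 15  → R4 = 15
  SHL R4, 2  → R4 = 15 << 2 = 15 * 2^2 = 60
Final: R4 = 60

60


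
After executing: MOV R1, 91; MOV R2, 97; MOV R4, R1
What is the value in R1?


Register state trace:
  MOV R1, 91  → R1 = 91
  MOV R2, 97  → R2 = 97
  MOV R4, R1  → R4 = 91
Final: R1 = 91

91


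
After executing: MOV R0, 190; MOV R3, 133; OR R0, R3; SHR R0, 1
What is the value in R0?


Register state trace:
  MOV R0, 190  → R0 = 190 (0b10111110)
  MOV R3, 133  → R3 = 133 (0b10000101)
  OR R0, R3  → R0 = 190 OR 133 = 191 (0b10111111)
  SHR R0, 1  → R0 = 191 >> 1 = 95
Final: R0 = 95

95


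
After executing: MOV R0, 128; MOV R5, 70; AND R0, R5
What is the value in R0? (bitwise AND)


Register state trace:
  MOV R0, 128  → R0 = 128 (0b10000000)
  MOV R5, 70  → R5 = 70 (0b01000110)
  AND R0, R5  → R0 = 128 AND 70 = 0 (0b00000000)
Final: R0 = 0

0


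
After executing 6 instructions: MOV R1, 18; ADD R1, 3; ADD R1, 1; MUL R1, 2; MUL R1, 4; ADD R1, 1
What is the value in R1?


Register state trace:
  MOV R1, 18  → R1 = 18
  ADD R1, 3  → R1 = 18 + 3 = 21
  ADD R1, 1  → R1 = 21 + 1 = 22
  MUL R1, 2  → R1 = 22 * 2 = 44
  MUL R1, 4  → R1 = 44 * 4 = 176
  ADD R1, 1  → R1 = 176 + 1 = 177
Final: R1 = 177

177


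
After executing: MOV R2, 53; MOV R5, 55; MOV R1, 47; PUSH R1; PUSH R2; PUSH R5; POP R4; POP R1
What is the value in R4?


Stack trace (top is rightmost):
  MOV R2, 53  → R2 = 53
  MOV R5, 55  → R5 = 55
  MOV R1, 47  → R1 = 47
  PUSH R1  → stack: [47]
  PUSH R2  → stack: [47, 53]
  PUSH R5  → stack: [47, 53, 55]
  POP R4  → R4 = 55, stack: [47, 53]
  POP R1  → R1 = 53, stack: [47]
Final: R4 = 55

55


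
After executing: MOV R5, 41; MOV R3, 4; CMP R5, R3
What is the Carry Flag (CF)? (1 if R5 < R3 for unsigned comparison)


Register state trace:
  MOV R5, 41  → R5 = 41
  MOV R3, 4  → R3 = 4
  CMP R5, R3  → unsigned 41 - 4: no borrow
  41 >= 4, so CF = 0
CF = 0

0


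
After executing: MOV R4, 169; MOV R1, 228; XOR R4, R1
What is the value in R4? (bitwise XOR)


Register state trace:
  MOV R4, 169  → R4 = 169 (0b10101001)
  MOV R1, 228  → R1 = 228 (0b11100100)
  XOR R4, R1  → R4 = 169 XOR 228 = 77 (0b01001101)
Final: R4 = 77

77


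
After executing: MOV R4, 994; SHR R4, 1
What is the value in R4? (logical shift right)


Register state trace:
  MOV R4, 994  → R4 = 994
  SHR R4, 1  → R4 = 994 >> 1 = 994 // 2^1 = 497
Final: R4 = 497

497


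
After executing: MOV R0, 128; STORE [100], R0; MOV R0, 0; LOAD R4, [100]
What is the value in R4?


Register and memory trace:
  MOV R0, 128  → R0 = 128
  STORE [100], R0  → mem[100] = 128
  MOV R0, 0  → R0 = 0
  LOAD R4, [100]  → R4 = mem[100] = 128
Final: R4 = 128

128


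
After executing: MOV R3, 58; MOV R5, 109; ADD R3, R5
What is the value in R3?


Register state trace:
  MOV R3, 58  → R3 = 58
  MOV R5, 109  → R5 = 109
  ADD R3, R5  → R3 = 58 + 109 = 167
Final: R3 = 167

167


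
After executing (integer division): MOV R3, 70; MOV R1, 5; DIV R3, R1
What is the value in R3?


Register state trace:
  MOV R3, 70  → R3 = 70
  MOV R1, 5  → R1 = 5
  DIV R3, R1  → R3 = 70 // 5 = 14
Final: R3 = 14

14


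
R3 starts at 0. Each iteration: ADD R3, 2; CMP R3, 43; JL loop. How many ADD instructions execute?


Loop trace (R3 starts at 0, target 43, step 2):
  ADD #1: R3 = 0 + 2 = 2  → 2 < 43, loop
  ADD #2: R3 = 2 + 2 = 4  → 4 < 43, loop
  ADD #3: R3 = 4 + 2 = 6  → 6 < 43, loop
  ADD #4: R3 = 6 + 2 = 8  → 8 < 43, loop
  ADD #5: R3 = 8 + 2 = 10  → 10 < 43, loop
  ADD #6: R3 = 10 + 2 = 12  → 12 < 43, loop
  ADD #7: R3 = 12 + 2 = 14  → 14 < 43, loop
  ADD #8: R3 = 14 + 2 = 16  → 16 < 43, loop
  ADD #9: R3 = 16 + 2 = 18  → 18 < 43, loop
  ADD #10: R3 = 18 + 2 = 20  → 20 < 43, loop
  ADD #11: R3 = 20 + 2 = 22  → 22 < 43, loop
  ADD #12: R3 = 22 + 2 = 24  → 24 < 43, loop
  ADD #13: R3 = 24 + 2 = 26  → 26 < 43, loop
  ADD #14: R3 = 26 + 2 = 28  → 28 < 43, loop
  ADD #15: R3 = 28 + 2 = 30  → 30 < 43, loop
  ADD #16: R3 = 30 + 2 = 32  → 32 < 43, loop
  ADD #17: R3 = 32 + 2 = 34  → 34 < 43, loop
  ADD #18: R3 = 34 + 2 = 36  → 36 < 43, loop
  ADD #19: R3 = 36 + 2 = 38  → 38 < 43, loop
  ADD #20: R3 = 38 + 2 = 40  → 40 < 43, loop
  ADD #21: R3 = 40 + 2 = 42  → 42 < 43, loop
  ADD #22: R3 = 42 + 2 = 44  → 44 >= 43, exit
Total ADD instructions: 22

22


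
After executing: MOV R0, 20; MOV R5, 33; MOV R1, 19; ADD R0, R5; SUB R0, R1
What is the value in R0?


Register state trace:
  MOV R0, 20  → R0 = 20
  MOV R5, 33  → R5 = 33
  MOV R1, 19  → R1 = 19
  ADD R0, R5  → R0 = 20 + 33 = 53
  SUB R0, R1  → R0 = 53 - 19 = 34
Final: R0 = 34

34


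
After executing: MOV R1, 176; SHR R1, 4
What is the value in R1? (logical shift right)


Register state trace:
  MOV R1, 176  → R1 = 176
  SHR R1, 4  → R1 = 176 >> 4 = 176 // 2^4 = 11
Final: R1 = 11

11


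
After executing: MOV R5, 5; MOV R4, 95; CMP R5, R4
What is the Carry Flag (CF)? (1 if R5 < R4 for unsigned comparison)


Register state trace:
  MOV R5, 5  → R5 = 5
  MOV R4, 95  → R4 = 95
  CMP R5, R4  → unsigned 5 - 95: borrow occurs
  5 < 95, so CF = 1
CF = 1

1


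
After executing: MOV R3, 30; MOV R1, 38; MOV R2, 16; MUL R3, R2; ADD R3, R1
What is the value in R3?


Register state trace:
  MOV R3, 30  → R3 = 30
  MOV R1, 38  → R1 = 38
  MOV R2, 16  → R2 = 16
  MUL R3, R2  → R3 = 30 * 16 = 480
  ADD R3, R1  → R3 = 480 + 38 = 518
Final: R3 = 518

518


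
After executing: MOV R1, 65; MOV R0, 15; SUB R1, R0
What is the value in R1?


Register state trace:
  MOV R1, 65  → R1 = 65
  MOV R0, 15  → R0 = 15
  SUB R1, R0  → R1 = 65 - 15 = 50
Final: R1 = 50

50


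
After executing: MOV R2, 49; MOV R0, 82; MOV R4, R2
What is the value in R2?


Register state trace:
  MOV R2, 49  → R2 = 49
  MOV R0, 82  → R0 = 82
  MOV R4, R2  → R4 = 49
Final: R2 = 49

49


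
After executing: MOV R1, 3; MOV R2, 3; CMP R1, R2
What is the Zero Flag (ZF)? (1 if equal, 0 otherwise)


Register state trace:
  MOV R1, 3  → R1 = 3
  MOV R2, 3  → R2 = 3
  CMP R1, R2  → computes 3 - 3 = 0
  Result is zero, so values are equal
ZF = 1

1


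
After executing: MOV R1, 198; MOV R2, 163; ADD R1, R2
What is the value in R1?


Register state trace:
  MOV R1, 198  → R1 = 198
  MOV R2, 163  → R2 = 163
  ADD R1, R2  → R1 = 198 + 163 = 361
Final: R1 = 361

361


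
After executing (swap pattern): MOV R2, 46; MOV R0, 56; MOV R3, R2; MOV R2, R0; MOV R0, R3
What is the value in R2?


Register state trace (swap pattern):
  MOV R2, 46  → R2 = 46
  MOV R0, 56  → R0 = 56
  MOV R3, R2  → R3 = 46  (save R2)
  MOV R2, R0  → R2 = 56  (R2 gets R0's value)
  MOV R0, R3  → R0 = 46  (R0 gets saved value)
Final: R2 = 56

56


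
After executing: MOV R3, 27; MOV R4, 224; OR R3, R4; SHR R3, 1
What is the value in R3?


Register state trace:
  MOV R3, 27  → R3 = 27 (0b00011011)
  MOV R4, 224  → R4 = 224 (0b11100000)
  OR R3, R4  → R3 = 27 OR 224 = 251 (0b11111011)
  SHR R3, 1  → R3 = 251 >> 1 = 125
Final: R3 = 125

125


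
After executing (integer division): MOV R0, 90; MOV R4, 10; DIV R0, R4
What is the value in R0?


Register state trace:
  MOV R0, 90  → R0 = 90
  MOV R4, 10  → R4 = 10
  DIV R0, R4  → R0 = 90 // 10 = 9
Final: R0 = 9

9


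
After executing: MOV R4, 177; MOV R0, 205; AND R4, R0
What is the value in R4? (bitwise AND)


Register state trace:
  MOV R4, 177  → R4 = 177 (0b10110001)
  MOV R0, 205  → R0 = 205 (0b11001101)
  AND R4, R0  → R4 = 177 AND 205 = 129 (0b10000001)
Final: R4 = 129

129


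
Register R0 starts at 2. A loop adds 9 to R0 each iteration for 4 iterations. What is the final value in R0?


Starting value: R0 = 2
  Iter 1: R0 = 2 + 9 = 11
  Iter 2: R0 = 11 + 9 = 20
  Iter 3: R0 = 20 + 9 = 29
  Iter 4: R0 = 29 + 9 = 38
Final: R0 = 38

38


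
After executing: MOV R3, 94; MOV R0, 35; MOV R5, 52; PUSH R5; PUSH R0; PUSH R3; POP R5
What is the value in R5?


Stack trace (top is rightmost):
  MOV R3, 94  → R3 = 94
  MOV R0, 35  → R0 = 35
  MOV R5, 52  → R5 = 52
  PUSH R5  → stack: [52]
  PUSH R0  → stack: [52, 35]
  PUSH R3  → stack: [52, 35, 94]
  POP R5  → R5 = 94, stack: [52, 35]
Final: R5 = 94

94


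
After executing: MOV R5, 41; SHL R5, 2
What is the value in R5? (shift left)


Register state trace:
  MOV R5, 41  → R5 = 41
  SHL R5, 2  → R5 = 41 << 2 = 41 * 2^2 = 164
Final: R5 = 164

164


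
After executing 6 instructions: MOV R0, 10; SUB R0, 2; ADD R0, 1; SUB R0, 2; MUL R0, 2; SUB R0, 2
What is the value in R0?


Register state trace:
  MOV R0, 10  → R0 = 10
  SUB R0, 2  → R0 = 10 - 2 = 8
  ADD R0, 1  → R0 = 8 + 1 = 9
  SUB R0, 2  → R0 = 9 - 2 = 7
  MUL R0, 2  → R0 = 7 * 2 = 14
  SUB R0, 2  → R0 = 14 - 2 = 12
Final: R0 = 12

12


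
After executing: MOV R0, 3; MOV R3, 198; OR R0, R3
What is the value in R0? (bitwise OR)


Register state trace:
  MOV R0, 3  → R0 = 3 (0b00000011)
  MOV R3, 198  → R3 = 198 (0b11000110)
  OR R0, R3   → R0 = 3 OR 198 = 199 (0b11000111)
Final: R0 = 199

199


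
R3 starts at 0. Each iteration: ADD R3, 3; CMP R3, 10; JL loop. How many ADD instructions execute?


Loop trace (R3 starts at 0, target 10, step 3):
  ADD #1: R3 = 0 + 3 = 3  → 3 < 10, loop
  ADD #2: R3 = 3 + 3 = 6  → 6 < 10, loop
  ADD #3: R3 = 6 + 3 = 9  → 9 < 10, loop
  ADD #4: R3 = 9 + 3 = 12  → 12 >= 10, exit
Total ADD instructions: 4

4


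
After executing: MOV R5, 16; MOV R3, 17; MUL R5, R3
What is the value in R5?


Register state trace:
  MOV R5, 16  → R5 = 16
  MOV R3, 17  → R3 = 17
  MUL R5, R3  → R5 = 16 * 17 = 272
Final: R5 = 272

272


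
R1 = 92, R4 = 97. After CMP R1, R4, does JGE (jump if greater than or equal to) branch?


Trace:
  R1 = 92, R4 = 97
  CMP R1, R4  → compares 92 vs 97
  JGE checks: is 92 greater than or equal to 97?
  92 < 97, so condition is false
Branch taken: No

No


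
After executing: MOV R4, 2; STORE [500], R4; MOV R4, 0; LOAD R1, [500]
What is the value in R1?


Register and memory trace:
  MOV R4, 2  → R4 = 2
  STORE [500], R4  → mem[500] = 2
  MOV R4, 0  → R4 = 0
  LOAD R1, [500]  → R1 = mem[500] = 2
Final: R1 = 2

2


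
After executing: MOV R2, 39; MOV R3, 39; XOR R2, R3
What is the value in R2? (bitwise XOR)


Register state trace:
  MOV R2, 39  → R2 = 39 (0b00100111)
  MOV R3, 39  → R3 = 39 (0b00100111)
  XOR R2, R3  → R2 = 39 XOR 39 = 0 (0b00000000)
Final: R2 = 0

0


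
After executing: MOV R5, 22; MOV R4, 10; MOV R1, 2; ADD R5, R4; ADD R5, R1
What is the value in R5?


Register state trace:
  MOV R5, 22  → R5 = 22
  MOV R4, 10  → R4 = 10
  MOV R1, 2  → R1 = 2
  ADD R5, R4  → R5 = 22 + 10 = 32
  ADD R5, R1  → R5 = 32 + 2 = 34
Final: R5 = 34

34


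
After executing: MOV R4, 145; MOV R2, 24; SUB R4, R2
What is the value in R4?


Register state trace:
  MOV R4, 145  → R4 = 145
  MOV R2, 24  → R2 = 24
  SUB R4, R2  → R4 = 145 - 24 = 121
Final: R4 = 121

121


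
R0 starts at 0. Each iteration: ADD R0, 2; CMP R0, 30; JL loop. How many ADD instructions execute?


Loop trace (R0 starts at 0, target 30, step 2):
  ADD #1: R0 = 0 + 2 = 2  → 2 < 30, loop
  ADD #2: R0 = 2 + 2 = 4  → 4 < 30, loop
  ADD #3: R0 = 4 + 2 = 6  → 6 < 30, loop
  ADD #4: R0 = 6 + 2 = 8  → 8 < 30, loop
  ADD #5: R0 = 8 + 2 = 10  → 10 < 30, loop
  ADD #6: R0 = 10 + 2 = 12  → 12 < 30, loop
  ADD #7: R0 = 12 + 2 = 14  → 14 < 30, loop
  ADD #8: R0 = 14 + 2 = 16  → 16 < 30, loop
  ADD #9: R0 = 16 + 2 = 18  → 18 < 30, loop
  ADD #10: R0 = 18 + 2 = 20  → 20 < 30, loop
  ADD #11: R0 = 20 + 2 = 22  → 22 < 30, loop
  ADD #12: R0 = 22 + 2 = 24  → 24 < 30, loop
  ADD #13: R0 = 24 + 2 = 26  → 26 < 30, loop
  ADD #14: R0 = 26 + 2 = 28  → 28 < 30, loop
  ADD #15: R0 = 28 + 2 = 30  → 30 >= 30, exit
Total ADD instructions: 15

15


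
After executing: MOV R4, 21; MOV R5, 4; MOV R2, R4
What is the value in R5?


Register state trace:
  MOV R4, 21  → R4 = 21
  MOV R5, 4  → R5 = 4
  MOV R2, R4  → R2 = 21
Final: R5 = 4

4


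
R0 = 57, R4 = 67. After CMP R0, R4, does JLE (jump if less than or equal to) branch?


Trace:
  R0 = 57, R4 = 67
  CMP R0, R4  → compares 57 vs 67
  JLE checks: is 57 less than or equal to 67?
  57 < 67, so condition is true
Branch taken: Yes

Yes


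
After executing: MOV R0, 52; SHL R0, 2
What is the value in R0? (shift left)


Register state trace:
  MOV R0, 52  → R0 = 52
  SHL R0, 2  → R0 = 52 << 2 = 52 * 2^2 = 208
Final: R0 = 208

208


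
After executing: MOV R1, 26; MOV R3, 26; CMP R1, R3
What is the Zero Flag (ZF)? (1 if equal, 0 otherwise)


Register state trace:
  MOV R1, 26  → R1 = 26
  MOV R3, 26  → R3 = 26
  CMP R1, R3  → computes 26 - 26 = 0
  Result is zero, so values are equal
ZF = 1

1


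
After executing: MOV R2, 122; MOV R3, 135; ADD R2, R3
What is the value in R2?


Register state trace:
  MOV R2, 122  → R2 = 122
  MOV R3, 135  → R3 = 135
  ADD R2, R3  → R2 = 122 + 135 = 257
Final: R2 = 257

257


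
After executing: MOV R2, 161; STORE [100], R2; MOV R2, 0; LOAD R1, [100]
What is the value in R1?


Register and memory trace:
  MOV R2, 161  → R2 = 161
  STORE [100], R2  → mem[100] = 161
  MOV R2, 0  → R2 = 0
  LOAD R1, [100]  → R1 = mem[100] = 161
Final: R1 = 161

161


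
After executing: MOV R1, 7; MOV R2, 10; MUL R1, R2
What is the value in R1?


Register state trace:
  MOV R1, 7  → R1 = 7
  MOV R2, 10  → R2 = 10
  MUL R1, R2  → R1 = 7 * 10 = 70
Final: R1 = 70

70


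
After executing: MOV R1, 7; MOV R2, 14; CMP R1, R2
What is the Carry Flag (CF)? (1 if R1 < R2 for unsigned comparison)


Register state trace:
  MOV R1, 7  → R1 = 7
  MOV R2, 14  → R2 = 14
  CMP R1, R2  → unsigned 7 - 14: borrow occurs
  7 < 14, so CF = 1
CF = 1

1


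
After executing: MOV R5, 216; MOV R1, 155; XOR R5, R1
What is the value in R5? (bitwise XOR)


Register state trace:
  MOV R5, 216  → R5 = 216 (0b11011000)
  MOV R1, 155  → R1 = 155 (0b10011011)
  XOR R5, R1  → R5 = 216 XOR 155 = 67 (0b01000011)
Final: R5 = 67

67


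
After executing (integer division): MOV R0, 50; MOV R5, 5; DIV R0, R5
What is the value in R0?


Register state trace:
  MOV R0, 50  → R0 = 50
  MOV R5, 5  → R5 = 5
  DIV R0, R5  → R0 = 50 // 5 = 10
Final: R0 = 10

10


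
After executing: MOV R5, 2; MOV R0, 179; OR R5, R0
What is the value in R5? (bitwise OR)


Register state trace:
  MOV R5, 2  → R5 = 2 (0b00000010)
  MOV R0, 179  → R0 = 179 (0b10110011)
  OR R5, R0   → R5 = 2 OR 179 = 179 (0b10110011)
Final: R5 = 179

179


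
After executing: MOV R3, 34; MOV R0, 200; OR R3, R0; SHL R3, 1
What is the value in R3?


Register state trace:
  MOV R3, 34  → R3 = 34 (0b00100010)
  MOV R0, 200  → R0 = 200 (0b11001000)
  OR R3, R0  → R3 = 34 OR 200 = 234 (0b11101010)
  SHL R3, 1  → R3 = 234 << 1 = 468
Final: R3 = 468

468


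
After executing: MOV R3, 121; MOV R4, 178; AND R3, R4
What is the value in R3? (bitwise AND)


Register state trace:
  MOV R3, 121  → R3 = 121 (0b01111001)
  MOV R4, 178  → R4 = 178 (0b10110010)
  AND R3, R4  → R3 = 121 AND 178 = 48 (0b00110000)
Final: R3 = 48

48


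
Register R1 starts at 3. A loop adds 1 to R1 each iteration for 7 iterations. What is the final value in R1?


Starting value: R1 = 3
  Iter 1: R1 = 3 + 1 = 4
  Iter 2: R1 = 4 + 1 = 5
  Iter 3: R1 = 5 + 1 = 6
  Iter 4: R1 = 6 + 1 = 7
  Iter 5: R1 = 7 + 1 = 8
  Iter 6: R1 = 8 + 1 = 9
  Iter 7: R1 = 9 + 1 = 10
Final: R1 = 10

10


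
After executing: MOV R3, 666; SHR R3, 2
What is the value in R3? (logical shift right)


Register state trace:
  MOV R3, 666  → R3 = 666
  SHR R3, 2  → R3 = 666 >> 2 = 666 // 2^2 = 166
Final: R3 = 166

166


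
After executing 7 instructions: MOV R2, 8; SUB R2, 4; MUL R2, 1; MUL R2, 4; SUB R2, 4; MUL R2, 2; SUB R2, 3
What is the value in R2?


Register state trace:
  MOV R2, 8  → R2 = 8
  SUB R2, 4  → R2 = 8 - 4 = 4
  MUL R2, 1  → R2 = 4 * 1 = 4
  MUL R2, 4  → R2 = 4 * 4 = 16
  SUB R2, 4  → R2 = 16 - 4 = 12
  MUL R2, 2  → R2 = 12 * 2 = 24
  SUB R2, 3  → R2 = 24 - 3 = 21
Final: R2 = 21

21


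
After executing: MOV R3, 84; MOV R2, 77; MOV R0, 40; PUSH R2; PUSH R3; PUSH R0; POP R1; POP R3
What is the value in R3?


Stack trace (top is rightmost):
  MOV R3, 84  → R3 = 84
  MOV R2, 77  → R2 = 77
  MOV R0, 40  → R0 = 40
  PUSH R2  → stack: [77]
  PUSH R3  → stack: [77, 84]
  PUSH R0  → stack: [77, 84, 40]
  POP R1  → R1 = 40, stack: [77, 84]
  POP R3  → R3 = 84, stack: [77]
Final: R3 = 84

84


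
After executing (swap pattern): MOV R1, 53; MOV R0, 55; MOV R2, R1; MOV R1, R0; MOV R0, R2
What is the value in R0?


Register state trace (swap pattern):
  MOV R1, 53  → R1 = 53
  MOV R0, 55  → R0 = 55
  MOV R2, R1  → R2 = 53  (save R1)
  MOV R1, R0  → R1 = 55  (R1 gets R0's value)
  MOV R0, R2  → R0 = 53  (R0 gets saved value)
Final: R0 = 53

53


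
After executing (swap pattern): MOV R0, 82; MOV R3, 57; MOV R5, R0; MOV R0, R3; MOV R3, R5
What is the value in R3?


Register state trace (swap pattern):
  MOV R0, 82  → R0 = 82
  MOV R3, 57  → R3 = 57
  MOV R5, R0  → R5 = 82  (save R0)
  MOV R0, R3  → R0 = 57  (R0 gets R3's value)
  MOV R3, R5  → R3 = 82  (R3 gets saved value)
Final: R3 = 82

82


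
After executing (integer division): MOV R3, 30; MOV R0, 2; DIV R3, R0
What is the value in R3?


Register state trace:
  MOV R3, 30  → R3 = 30
  MOV R0, 2  → R0 = 2
  DIV R3, R0  → R3 = 30 // 2 = 15
Final: R3 = 15

15


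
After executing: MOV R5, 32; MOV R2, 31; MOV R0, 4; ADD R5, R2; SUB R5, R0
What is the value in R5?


Register state trace:
  MOV R5, 32  → R5 = 32
  MOV R2, 31  → R2 = 31
  MOV R0, 4  → R0 = 4
  ADD R5, R2  → R5 = 32 + 31 = 63
  SUB R5, R0  → R5 = 63 - 4 = 59
Final: R5 = 59

59


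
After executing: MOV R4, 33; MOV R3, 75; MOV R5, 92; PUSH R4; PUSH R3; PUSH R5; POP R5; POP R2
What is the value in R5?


Stack trace (top is rightmost):
  MOV R4, 33  → R4 = 33
  MOV R3, 75  → R3 = 75
  MOV R5, 92  → R5 = 92
  PUSH R4  → stack: [33]
  PUSH R3  → stack: [33, 75]
  PUSH R5  → stack: [33, 75, 92]
  POP R5  → R5 = 92, stack: [33, 75]
  POP R2  → R2 = 75, stack: [33]
Final: R5 = 92

92


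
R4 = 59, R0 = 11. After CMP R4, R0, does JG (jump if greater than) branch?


Trace:
  R4 = 59, R0 = 11
  CMP R4, R0  → compares 59 vs 11
  JG checks: is 59 greater than 11?
  59 > 11, so condition is true
Branch taken: Yes

Yes


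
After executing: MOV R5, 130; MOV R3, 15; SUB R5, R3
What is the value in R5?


Register state trace:
  MOV R5, 130  → R5 = 130
  MOV R3, 15  → R3 = 15
  SUB R5, R3  → R5 = 130 - 15 = 115
Final: R5 = 115

115


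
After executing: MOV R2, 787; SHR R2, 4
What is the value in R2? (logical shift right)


Register state trace:
  MOV R2, 787  → R2 = 787
  SHR R2, 4  → R2 = 787 >> 4 = 787 // 2^4 = 49
Final: R2 = 49

49


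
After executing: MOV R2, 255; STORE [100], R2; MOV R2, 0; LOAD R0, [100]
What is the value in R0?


Register and memory trace:
  MOV R2, 255  → R2 = 255
  STORE [100], R2  → mem[100] = 255
  MOV R2, 0  → R2 = 0
  LOAD R0, [100]  → R0 = mem[100] = 255
Final: R0 = 255

255


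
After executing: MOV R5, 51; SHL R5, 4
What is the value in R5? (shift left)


Register state trace:
  MOV R5, 51  → R5 = 51
  SHL R5, 4  → R5 = 51 << 4 = 51 * 2^4 = 816
Final: R5 = 816

816


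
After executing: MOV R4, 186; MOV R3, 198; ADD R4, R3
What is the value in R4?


Register state trace:
  MOV R4, 186  → R4 = 186
  MOV R3, 198  → R3 = 198
  ADD R4, R3  → R4 = 186 + 198 = 384
Final: R4 = 384

384


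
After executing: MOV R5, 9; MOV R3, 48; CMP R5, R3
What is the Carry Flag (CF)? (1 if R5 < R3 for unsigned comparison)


Register state trace:
  MOV R5, 9  → R5 = 9
  MOV R3, 48  → R3 = 48
  CMP R5, R3  → unsigned 9 - 48: borrow occurs
  9 < 48, so CF = 1
CF = 1

1


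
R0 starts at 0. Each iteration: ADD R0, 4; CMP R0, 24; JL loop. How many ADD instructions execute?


Loop trace (R0 starts at 0, target 24, step 4):
  ADD #1: R0 = 0 + 4 = 4  → 4 < 24, loop
  ADD #2: R0 = 4 + 4 = 8  → 8 < 24, loop
  ADD #3: R0 = 8 + 4 = 12  → 12 < 24, loop
  ADD #4: R0 = 12 + 4 = 16  → 16 < 24, loop
  ADD #5: R0 = 16 + 4 = 20  → 20 < 24, loop
  ADD #6: R0 = 20 + 4 = 24  → 24 >= 24, exit
Total ADD instructions: 6

6


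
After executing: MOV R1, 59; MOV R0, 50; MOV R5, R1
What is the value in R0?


Register state trace:
  MOV R1, 59  → R1 = 59
  MOV R0, 50  → R0 = 50
  MOV R5, R1  → R5 = 59
Final: R0 = 50

50


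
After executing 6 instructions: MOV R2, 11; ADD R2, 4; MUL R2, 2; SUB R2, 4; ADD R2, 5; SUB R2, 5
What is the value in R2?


Register state trace:
  MOV R2, 11  → R2 = 11
  ADD R2, 4  → R2 = 11 + 4 = 15
  MUL R2, 2  → R2 = 15 * 2 = 30
  SUB R2, 4  → R2 = 30 - 4 = 26
  ADD R2, 5  → R2 = 26 + 5 = 31
  SUB R2, 5  → R2 = 31 - 5 = 26
Final: R2 = 26

26


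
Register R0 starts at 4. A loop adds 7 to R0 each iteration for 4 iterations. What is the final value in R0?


Starting value: R0 = 4
  Iter 1: R0 = 4 + 7 = 11
  Iter 2: R0 = 11 + 7 = 18
  Iter 3: R0 = 18 + 7 = 25
  Iter 4: R0 = 25 + 7 = 32
Final: R0 = 32

32


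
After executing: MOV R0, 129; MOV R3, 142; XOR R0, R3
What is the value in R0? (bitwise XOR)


Register state trace:
  MOV R0, 129  → R0 = 129 (0b10000001)
  MOV R3, 142  → R3 = 142 (0b10001110)
  XOR R0, R3  → R0 = 129 XOR 142 = 15 (0b00001111)
Final: R0 = 15

15


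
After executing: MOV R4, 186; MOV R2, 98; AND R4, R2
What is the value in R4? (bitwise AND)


Register state trace:
  MOV R4, 186  → R4 = 186 (0b10111010)
  MOV R2, 98  → R2 = 98 (0b01100010)
  AND R4, R2  → R4 = 186 AND 98 = 34 (0b00100010)
Final: R4 = 34

34


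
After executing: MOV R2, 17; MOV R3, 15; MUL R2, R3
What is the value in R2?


Register state trace:
  MOV R2, 17  → R2 = 17
  MOV R3, 15  → R3 = 15
  MUL R2, R3  → R2 = 17 * 15 = 255
Final: R2 = 255

255


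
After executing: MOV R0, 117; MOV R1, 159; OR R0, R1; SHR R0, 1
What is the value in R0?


Register state trace:
  MOV R0, 117  → R0 = 117 (0b01110101)
  MOV R1, 159  → R1 = 159 (0b10011111)
  OR R0, R1  → R0 = 117 OR 159 = 255 (0b11111111)
  SHR R0, 1  → R0 = 255 >> 1 = 127
Final: R0 = 127

127


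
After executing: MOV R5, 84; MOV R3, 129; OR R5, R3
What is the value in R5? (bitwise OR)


Register state trace:
  MOV R5, 84  → R5 = 84 (0b01010100)
  MOV R3, 129  → R3 = 129 (0b10000001)
  OR R5, R3   → R5 = 84 OR 129 = 213 (0b11010101)
Final: R5 = 213

213


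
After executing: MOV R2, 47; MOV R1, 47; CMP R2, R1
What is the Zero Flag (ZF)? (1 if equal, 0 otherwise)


Register state trace:
  MOV R2, 47  → R2 = 47
  MOV R1, 47  → R1 = 47
  CMP R2, R1  → computes 47 - 47 = 0
  Result is zero, so values are equal
ZF = 1

1


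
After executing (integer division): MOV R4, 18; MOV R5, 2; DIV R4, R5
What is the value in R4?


Register state trace:
  MOV R4, 18  → R4 = 18
  MOV R5, 2  → R5 = 2
  DIV R4, R5  → R4 = 18 // 2 = 9
Final: R4 = 9

9


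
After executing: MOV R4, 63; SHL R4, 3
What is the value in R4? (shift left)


Register state trace:
  MOV R4, 63  → R4 = 63
  SHL R4, 3  → R4 = 63 << 3 = 63 * 2^3 = 504
Final: R4 = 504

504


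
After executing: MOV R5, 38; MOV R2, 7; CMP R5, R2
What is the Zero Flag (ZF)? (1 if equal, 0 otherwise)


Register state trace:
  MOV R5, 38  → R5 = 38
  MOV R2, 7  → R2 = 7
  CMP R5, R2  → computes 38 - 7 = 31
  Result is nonzero, so values are not equal
ZF = 0

0


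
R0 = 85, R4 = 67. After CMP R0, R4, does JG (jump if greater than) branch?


Trace:
  R0 = 85, R4 = 67
  CMP R0, R4  → compares 85 vs 67
  JG checks: is 85 greater than 67?
  85 > 67, so condition is true
Branch taken: Yes

Yes


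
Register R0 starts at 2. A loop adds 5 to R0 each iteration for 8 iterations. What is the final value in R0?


Starting value: R0 = 2
  Iter 1: R0 = 2 + 5 = 7
  Iter 2: R0 = 7 + 5 = 12
  Iter 3: R0 = 12 + 5 = 17
  Iter 4: R0 = 17 + 5 = 22
  Iter 5: R0 = 22 + 5 = 27
  Iter 6: R0 = 27 + 5 = 32
  Iter 7: R0 = 32 + 5 = 37
  Iter 8: R0 = 37 + 5 = 42
Final: R0 = 42

42


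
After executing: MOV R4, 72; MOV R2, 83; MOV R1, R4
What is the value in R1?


Register state trace:
  MOV R4, 72  → R4 = 72
  MOV R2, 83  → R2 = 83
  MOV R1, R4  → R1 = 72
Final: R1 = 72

72


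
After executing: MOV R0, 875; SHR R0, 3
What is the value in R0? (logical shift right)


Register state trace:
  MOV R0, 875  → R0 = 875
  SHR R0, 3  → R0 = 875 >> 3 = 875 // 2^3 = 109
Final: R0 = 109

109


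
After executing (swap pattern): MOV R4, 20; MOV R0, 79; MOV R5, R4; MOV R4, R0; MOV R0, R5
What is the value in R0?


Register state trace (swap pattern):
  MOV R4, 20  → R4 = 20
  MOV R0, 79  → R0 = 79
  MOV R5, R4  → R5 = 20  (save R4)
  MOV R4, R0  → R4 = 79  (R4 gets R0's value)
  MOV R0, R5  → R0 = 20  (R0 gets saved value)
Final: R0 = 20

20


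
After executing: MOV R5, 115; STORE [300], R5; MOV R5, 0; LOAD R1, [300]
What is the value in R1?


Register and memory trace:
  MOV R5, 115  → R5 = 115
  STORE [300], R5  → mem[300] = 115
  MOV R5, 0  → R5 = 0
  LOAD R1, [300]  → R1 = mem[300] = 115
Final: R1 = 115

115


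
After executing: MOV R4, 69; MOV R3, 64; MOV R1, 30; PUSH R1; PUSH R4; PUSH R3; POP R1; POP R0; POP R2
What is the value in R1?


Stack trace (top is rightmost):
  MOV R4, 69  → R4 = 69
  MOV R3, 64  → R3 = 64
  MOV R1, 30  → R1 = 30
  PUSH R1  → stack: [30]
  PUSH R4  → stack: [30, 69]
  PUSH R3  → stack: [30, 69, 64]
  POP R1  → R1 = 64, stack: [30, 69]
  POP R0  → R0 = 69, stack: [30]
  POP R2  → R2 = 30, stack: []
Final: R1 = 64

64
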